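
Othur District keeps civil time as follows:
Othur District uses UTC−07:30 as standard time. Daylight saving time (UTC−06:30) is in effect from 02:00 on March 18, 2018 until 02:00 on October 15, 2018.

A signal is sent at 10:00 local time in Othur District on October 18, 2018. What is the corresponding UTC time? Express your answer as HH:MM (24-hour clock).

October 18, 2018 does not fall between 18 March and 15 October, so daylight saving is not in effect and Othur District is at UTC−07:30.
10:00 local + 7h30m = 17:30 UTC.

17:30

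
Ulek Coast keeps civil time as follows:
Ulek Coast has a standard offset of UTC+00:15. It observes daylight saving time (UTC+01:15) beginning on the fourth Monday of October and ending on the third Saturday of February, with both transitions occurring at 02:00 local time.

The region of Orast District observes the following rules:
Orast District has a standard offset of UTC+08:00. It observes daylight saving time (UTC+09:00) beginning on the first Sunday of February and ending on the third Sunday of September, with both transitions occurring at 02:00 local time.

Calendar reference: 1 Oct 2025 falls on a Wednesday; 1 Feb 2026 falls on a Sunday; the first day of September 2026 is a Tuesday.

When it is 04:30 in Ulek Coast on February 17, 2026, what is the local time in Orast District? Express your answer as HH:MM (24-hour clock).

12:15

1 October 2025 is a Wednesday, so the first Monday is October 6 and the fourth is October 27.
1 February 2026 is a Sunday, so the first Saturday is February 7 and the third is February 21.
February 17, 2026 lies within the daylight-saving period (27 October 2025 – 21 February 2026), so Ulek Coast is on daylight time, UTC+01:15.
04:30 Ulek Coast − 1h15m = 03:15 UTC.
1 February 2026 is a Sunday, so the first Sunday is February 1.
1 September 2026 is a Tuesday, so the first Sunday is September 6 and the third is September 20.
At the standard offset (UTC+08:00), 03:15 UTC + 8h = 11:15 Orast District standard time.
The standard-time date in Orast District, February 17, 2026, lies within the daylight-saving period (1 February – 20 September), so Orast District is on daylight time, UTC+09:00.
03:15 UTC + 9h = 12:15 Orast District.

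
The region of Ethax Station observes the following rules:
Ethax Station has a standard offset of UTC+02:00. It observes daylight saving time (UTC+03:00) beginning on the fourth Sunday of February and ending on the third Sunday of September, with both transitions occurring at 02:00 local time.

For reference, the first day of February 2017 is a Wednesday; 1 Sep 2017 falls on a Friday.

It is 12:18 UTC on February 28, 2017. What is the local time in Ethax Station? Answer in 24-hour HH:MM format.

1 February 2017 is a Wednesday, so the first Sunday is February 5 and the fourth is February 26.
1 September 2017 is a Friday, so the first Sunday is September 3 and the third is September 17.
At the standard offset (UTC+02:00), 12:18 UTC + 2h = 14:18 Ethax Station standard time.
The standard-time date in Ethax Station, February 28, 2017, falls between 26 February and 17 September, so daylight saving is in effect and Ethax Station is at UTC+03:00.
12:18 UTC + 3h = 15:18 local.

15:18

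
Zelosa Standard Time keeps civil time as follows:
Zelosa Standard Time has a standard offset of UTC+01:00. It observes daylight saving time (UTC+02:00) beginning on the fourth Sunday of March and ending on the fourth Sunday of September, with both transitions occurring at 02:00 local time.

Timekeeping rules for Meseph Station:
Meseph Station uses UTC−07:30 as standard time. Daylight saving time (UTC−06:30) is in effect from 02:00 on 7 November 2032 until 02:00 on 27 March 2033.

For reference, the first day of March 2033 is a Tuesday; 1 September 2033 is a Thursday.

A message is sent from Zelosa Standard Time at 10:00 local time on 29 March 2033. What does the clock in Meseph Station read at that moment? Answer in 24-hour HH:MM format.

1 March 2033 is a Tuesday, so the first Sunday is March 6 and the fourth is March 27.
1 September 2033 is a Thursday, so the first Sunday is September 4 and the fourth is September 25.
29 March 2033 lies within the daylight-saving period (27 March – 25 September), so Zelosa Standard Time is on daylight time, UTC+02:00.
10:00 Zelosa Standard Time − 2h = 08:00 UTC.
At the standard offset (UTC−07:30), 08:00 UTC − 7h30m = 00:30 Meseph Station standard time.
Daylight saving runs 7 November 2032 – 27 March 2033; the standard-time date in Meseph Station, 29 March 2033, is outside that window, so Meseph Station is on standard time at UTC−07:30.
08:00 UTC − 7h30m = 00:30 Meseph Station.

00:30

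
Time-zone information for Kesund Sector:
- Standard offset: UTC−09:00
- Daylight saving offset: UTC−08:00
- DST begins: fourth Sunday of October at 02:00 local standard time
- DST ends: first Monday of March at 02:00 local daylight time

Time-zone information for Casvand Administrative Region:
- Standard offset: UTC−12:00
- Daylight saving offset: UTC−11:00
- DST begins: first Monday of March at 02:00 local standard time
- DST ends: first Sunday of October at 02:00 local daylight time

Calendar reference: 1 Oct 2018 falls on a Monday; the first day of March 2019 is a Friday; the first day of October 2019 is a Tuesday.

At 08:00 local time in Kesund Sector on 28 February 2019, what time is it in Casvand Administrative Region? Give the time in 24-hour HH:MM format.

1 October 2018 is a Monday, so the first Sunday is October 7 and the fourth is October 28.
1 March 2019 is a Friday, so the first Monday is March 4.
28 February 2019 lies within the daylight-saving period (28 October 2018 – 4 March 2019), so Kesund Sector is on daylight time, UTC−08:00.
08:00 Kesund Sector + 8h = 16:00 UTC.
1 March 2019 is a Friday, so the first Monday is March 4.
1 October 2019 is a Tuesday, so the first Sunday is October 6.
At the standard offset (UTC−12:00), 16:00 UTC − 12h = 04:00 Casvand Administrative Region standard time.
Daylight saving runs 4 March – 6 October; the standard-time date in Casvand Administrative Region, 28 February 2019, is outside that window, so Casvand Administrative Region is on standard time at UTC−12:00.
16:00 UTC − 12h = 04:00 Casvand Administrative Region.

04:00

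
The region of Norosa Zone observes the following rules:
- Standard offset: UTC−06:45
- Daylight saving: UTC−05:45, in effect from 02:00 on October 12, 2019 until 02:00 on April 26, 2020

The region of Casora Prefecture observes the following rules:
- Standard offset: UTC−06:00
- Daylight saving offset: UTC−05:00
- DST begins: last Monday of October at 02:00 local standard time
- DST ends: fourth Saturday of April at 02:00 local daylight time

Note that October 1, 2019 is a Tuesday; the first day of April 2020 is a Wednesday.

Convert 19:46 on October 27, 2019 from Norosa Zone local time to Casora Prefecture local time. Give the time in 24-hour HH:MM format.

19:31

October 27, 2019 lies within the daylight-saving period (12 October 2019 – 26 April 2020), so Norosa Zone is on daylight time, UTC−05:45.
19:46 Norosa Zone + 5h45m = 01:31 UTC (rolling into the next day, 28 October 2019).
1 October 2019 is a Tuesday, so Mondays fall on 7, 14, 21, 28; the last is October 28.
1 April 2020 is a Wednesday, so the first Saturday is April 4 and the fourth is April 25.
At the standard offset (UTC−06:00), 01:31 UTC − 6h = 19:31 Casora Prefecture standard time (rolling into the previous day, 27 October 2019).
The standard-time date in Casora Prefecture, October 27, 2019, does not fall between 28 October 2019 and 25 April 2020, so daylight saving is not in effect and Casora Prefecture is at UTC−06:00.
01:31 UTC − 6h = 19:31 Casora Prefecture (rolling into the previous day, 27 October 2019).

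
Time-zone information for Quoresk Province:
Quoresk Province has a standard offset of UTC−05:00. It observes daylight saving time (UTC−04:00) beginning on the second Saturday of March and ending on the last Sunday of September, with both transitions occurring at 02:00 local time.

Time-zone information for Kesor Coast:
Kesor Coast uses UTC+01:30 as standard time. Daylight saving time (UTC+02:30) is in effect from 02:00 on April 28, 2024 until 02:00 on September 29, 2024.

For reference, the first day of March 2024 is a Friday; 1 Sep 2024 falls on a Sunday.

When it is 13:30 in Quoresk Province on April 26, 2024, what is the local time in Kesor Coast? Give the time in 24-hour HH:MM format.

1 March 2024 is a Friday, so the first Saturday is March 2 and the second is March 9.
1 September 2024 is a Sunday, so Sundays fall on 1, 8, 15, 22, 29; the last is September 29.
April 26, 2024 lies within the daylight-saving period (9 March – 29 September), so Quoresk Province is on daylight time, UTC−04:00.
13:30 Quoresk Province + 4h = 17:30 UTC.
At the standard offset (UTC+01:30), 17:30 UTC + 1h30m = 19:00 Kesor Coast standard time.
Daylight saving runs 28 April – 29 September; the standard-time date in Kesor Coast, April 26, 2024, is outside that window, so Kesor Coast is on standard time at UTC+01:30.
17:30 UTC + 1h30m = 19:00 Kesor Coast.

19:00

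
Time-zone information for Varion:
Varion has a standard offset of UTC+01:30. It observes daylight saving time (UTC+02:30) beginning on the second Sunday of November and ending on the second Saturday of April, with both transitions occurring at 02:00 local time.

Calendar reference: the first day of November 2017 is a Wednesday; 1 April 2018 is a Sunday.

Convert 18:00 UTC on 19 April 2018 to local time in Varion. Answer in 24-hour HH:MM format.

19:30

1 November 2017 is a Wednesday, so the first Sunday is November 5 and the second is November 12.
1 April 2018 is a Sunday, so the first Saturday is April 7 and the second is April 14.
At the standard offset (UTC+01:30), 18:00 UTC + 1h30m = 19:30 Varion standard time.
Daylight saving runs 12 November 2017 – 14 April 2018; the standard-time date in Varion, 19 April 2018, is outside that window, so Varion is on standard time at UTC+01:30.
18:00 UTC + 1h30m = 19:30 local.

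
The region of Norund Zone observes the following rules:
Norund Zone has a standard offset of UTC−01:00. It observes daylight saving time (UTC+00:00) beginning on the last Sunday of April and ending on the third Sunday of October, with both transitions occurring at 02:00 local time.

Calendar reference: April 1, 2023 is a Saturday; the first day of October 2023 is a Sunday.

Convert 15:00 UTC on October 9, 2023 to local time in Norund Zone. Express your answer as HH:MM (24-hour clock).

15:00

1 April 2023 is a Saturday, so Sundays fall on 2, 9, 16, 23, 30; the last is April 30.
1 October 2023 is a Sunday, so the first Sunday is October 1 and the third is October 15.
At the standard offset (UTC−01:00), 15:00 UTC − 1h = 14:00 Norund Zone standard time.
Daylight saving runs 30 April – 15 October; the standard-time date in Norund Zone, October 9, 2023, is inside that window, so Norund Zone is at UTC+00:00.
15:00 UTC + 0h = 15:00 local.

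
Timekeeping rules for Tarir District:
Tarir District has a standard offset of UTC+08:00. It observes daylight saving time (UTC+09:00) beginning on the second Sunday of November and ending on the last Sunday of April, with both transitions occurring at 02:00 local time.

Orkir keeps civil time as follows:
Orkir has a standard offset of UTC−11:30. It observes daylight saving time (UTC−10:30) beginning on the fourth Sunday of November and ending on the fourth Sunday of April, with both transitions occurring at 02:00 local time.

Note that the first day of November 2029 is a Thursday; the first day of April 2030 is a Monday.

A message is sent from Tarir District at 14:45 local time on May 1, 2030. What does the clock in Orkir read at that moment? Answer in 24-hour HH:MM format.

1 November 2029 is a Thursday, so the first Sunday is November 4 and the second is November 11.
1 April 2030 is a Monday, so Sundays fall on 7, 14, 21, 28; the last is April 28.
Daylight saving runs 11 November 2029 – 28 April 2030; May 1, 2030 is outside that window, so Tarir District is on standard time at UTC+08:00.
14:45 Tarir District − 8h = 06:45 UTC.
1 November 2029 is a Thursday, so the first Sunday is November 4 and the fourth is November 25.
1 April 2030 is a Monday, so the first Sunday is April 7 and the fourth is April 28.
At the standard offset (UTC−11:30), 06:45 UTC − 11h30m = 19:15 Orkir standard time (rolling into the previous day, 30 April 2030).
The standard-time date in Orkir, April 30, 2030, does not fall between 25 November 2029 and 28 April 2030, so daylight saving is not in effect and Orkir is at UTC−11:30.
06:45 UTC − 11h30m = 19:15 Orkir (rolling into the previous day, 30 April 2030).

19:15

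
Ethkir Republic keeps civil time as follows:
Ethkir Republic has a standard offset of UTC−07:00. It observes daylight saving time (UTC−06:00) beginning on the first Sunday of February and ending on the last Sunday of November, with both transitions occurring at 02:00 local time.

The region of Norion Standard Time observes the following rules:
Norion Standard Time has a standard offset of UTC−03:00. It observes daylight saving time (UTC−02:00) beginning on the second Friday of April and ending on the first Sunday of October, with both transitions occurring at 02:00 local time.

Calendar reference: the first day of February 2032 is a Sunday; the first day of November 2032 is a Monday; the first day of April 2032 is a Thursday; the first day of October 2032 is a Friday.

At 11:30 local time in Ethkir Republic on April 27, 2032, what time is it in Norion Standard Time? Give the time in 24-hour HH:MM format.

1 February 2032 is a Sunday, so the first Sunday is February 1.
1 November 2032 is a Monday, so Sundays fall on 7, 14, 21, 28; the last is November 28.
April 27, 2032 lies within the daylight-saving period (1 February – 28 November), so Ethkir Republic is on daylight time, UTC−06:00.
11:30 Ethkir Republic + 6h = 17:30 UTC.
1 April 2032 is a Thursday, so the first Friday is April 2 and the second is April 9.
1 October 2032 is a Friday, so the first Sunday is October 3.
At the standard offset (UTC−03:00), 17:30 UTC − 3h = 14:30 Norion Standard Time standard time.
The standard-time date in Norion Standard Time, April 27, 2032, lies within the daylight-saving period (9 April – 3 October), so Norion Standard Time is on daylight time, UTC−02:00.
17:30 UTC − 2h = 15:30 Norion Standard Time.

15:30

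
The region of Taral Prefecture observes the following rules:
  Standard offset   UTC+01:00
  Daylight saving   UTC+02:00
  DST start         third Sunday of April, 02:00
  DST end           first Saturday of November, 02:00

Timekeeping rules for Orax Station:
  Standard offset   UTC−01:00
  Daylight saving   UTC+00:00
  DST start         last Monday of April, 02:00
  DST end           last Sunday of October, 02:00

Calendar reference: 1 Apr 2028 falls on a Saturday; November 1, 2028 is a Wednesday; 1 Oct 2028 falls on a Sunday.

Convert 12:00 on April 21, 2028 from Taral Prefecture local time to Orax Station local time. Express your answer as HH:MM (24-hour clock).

1 April 2028 is a Saturday, so the first Sunday is April 2 and the third is April 16.
1 November 2028 is a Wednesday, so the first Saturday is November 4.
April 21, 2028 falls between 16 April and 4 November, so daylight saving is in effect and Taral Prefecture is at UTC+02:00.
12:00 Taral Prefecture − 2h = 10:00 UTC.
1 April 2028 is a Saturday, so Mondays fall on 3, 10, 17, 24; the last is April 24.
1 October 2028 is a Sunday, so Sundays fall on 1, 8, 15, 22, 29; the last is October 29.
At the standard offset (UTC−01:00), 10:00 UTC − 1h = 09:00 Orax Station standard time.
The standard-time date in Orax Station, April 21, 2028, is outside the daylight-saving period (24 April – 29 October), so Orax Station is on standard time, UTC−01:00.
10:00 UTC − 1h = 09:00 Orax Station.

09:00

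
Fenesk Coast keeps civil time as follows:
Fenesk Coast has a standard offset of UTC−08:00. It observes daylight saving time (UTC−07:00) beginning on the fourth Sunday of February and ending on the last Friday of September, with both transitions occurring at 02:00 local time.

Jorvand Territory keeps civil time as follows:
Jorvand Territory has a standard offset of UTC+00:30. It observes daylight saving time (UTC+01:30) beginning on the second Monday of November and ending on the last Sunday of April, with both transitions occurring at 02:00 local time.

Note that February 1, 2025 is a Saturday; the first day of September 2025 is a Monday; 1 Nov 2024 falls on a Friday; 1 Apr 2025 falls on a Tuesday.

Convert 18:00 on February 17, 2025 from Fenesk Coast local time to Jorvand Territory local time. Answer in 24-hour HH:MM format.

03:30

1 February 2025 is a Saturday, so the first Sunday is February 2 and the fourth is February 23.
1 September 2025 is a Monday, so Fridays fall on 5, 12, 19, 26; the last is September 26.
Daylight saving runs 23 February – 26 September; February 17, 2025 is outside that window, so Fenesk Coast is on standard time at UTC−08:00.
18:00 Fenesk Coast + 8h = 02:00 UTC (rolling into the next day, 18 February 2025).
1 November 2024 is a Friday, so the first Monday is November 4 and the second is November 11.
1 April 2025 is a Tuesday, so Sundays fall on 6, 13, 20, 27; the last is April 27.
At the standard offset (UTC+00:30), 02:00 UTC + 0h30m = 02:30 Jorvand Territory standard time.
Daylight saving runs 11 November 2024 – 27 April 2025; the standard-time date in Jorvand Territory, February 18, 2025, is inside that window, so Jorvand Territory is at UTC+01:30.
02:00 UTC + 1h30m = 03:30 Jorvand Territory.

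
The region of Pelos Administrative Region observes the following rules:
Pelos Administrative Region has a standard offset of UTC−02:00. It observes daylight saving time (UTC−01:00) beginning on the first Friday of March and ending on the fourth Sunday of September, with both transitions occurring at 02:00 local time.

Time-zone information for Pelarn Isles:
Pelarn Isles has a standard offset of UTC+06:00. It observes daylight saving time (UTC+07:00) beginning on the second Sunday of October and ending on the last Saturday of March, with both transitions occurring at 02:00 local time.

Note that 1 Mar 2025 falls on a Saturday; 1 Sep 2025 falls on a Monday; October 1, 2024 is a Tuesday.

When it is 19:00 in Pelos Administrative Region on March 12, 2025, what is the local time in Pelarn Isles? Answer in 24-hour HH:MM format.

1 March 2025 is a Saturday, so the first Friday is March 7.
1 September 2025 is a Monday, so the first Sunday is September 7 and the fourth is September 28.
Daylight saving runs 7 March – 28 September; March 12, 2025 is inside that window, so Pelos Administrative Region is at UTC−01:00.
19:00 Pelos Administrative Region + 1h = 20:00 UTC.
1 October 2024 is a Tuesday, so the first Sunday is October 6 and the second is October 13.
1 March 2025 is a Saturday, so Saturdays fall on 1, 8, 15, 22, 29; the last is March 29.
At the standard offset (UTC+06:00), 20:00 UTC + 6h = 02:00 Pelarn Isles standard time (rolling into the next day, 13 March 2025).
The standard-time date in Pelarn Isles, March 13, 2025, falls between 13 October 2024 and 29 March 2025, so daylight saving is in effect and Pelarn Isles is at UTC+07:00.
20:00 UTC + 7h = 03:00 Pelarn Isles (rolling into the next day, 13 March 2025).

03:00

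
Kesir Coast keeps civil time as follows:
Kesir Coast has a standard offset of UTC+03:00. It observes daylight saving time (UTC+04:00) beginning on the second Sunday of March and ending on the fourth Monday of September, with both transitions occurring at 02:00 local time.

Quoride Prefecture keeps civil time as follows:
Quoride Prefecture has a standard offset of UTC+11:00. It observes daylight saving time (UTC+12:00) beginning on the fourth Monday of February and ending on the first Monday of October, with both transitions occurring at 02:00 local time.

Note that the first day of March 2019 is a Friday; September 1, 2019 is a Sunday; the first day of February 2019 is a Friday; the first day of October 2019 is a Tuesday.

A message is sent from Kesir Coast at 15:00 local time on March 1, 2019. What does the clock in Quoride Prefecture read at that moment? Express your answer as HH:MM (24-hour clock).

00:00

1 March 2019 is a Friday, so the first Sunday is March 3 and the second is March 10.
1 September 2019 is a Sunday, so the first Monday is September 2 and the fourth is September 23.
Daylight saving runs 10 March – 23 September; March 1, 2019 is outside that window, so Kesir Coast is on standard time at UTC+03:00.
15:00 Kesir Coast − 3h = 12:00 UTC.
1 February 2019 is a Friday, so the first Monday is February 4 and the fourth is February 25.
1 October 2019 is a Tuesday, so the first Monday is October 7.
At the standard offset (UTC+11:00), 12:00 UTC + 11h = 23:00 Quoride Prefecture standard time.
Daylight saving runs 25 February – 7 October; the standard-time date in Quoride Prefecture, March 1, 2019, is inside that window, so Quoride Prefecture is at UTC+12:00.
12:00 UTC + 12h = 00:00 Quoride Prefecture (rolling into the next day, 2 March 2019).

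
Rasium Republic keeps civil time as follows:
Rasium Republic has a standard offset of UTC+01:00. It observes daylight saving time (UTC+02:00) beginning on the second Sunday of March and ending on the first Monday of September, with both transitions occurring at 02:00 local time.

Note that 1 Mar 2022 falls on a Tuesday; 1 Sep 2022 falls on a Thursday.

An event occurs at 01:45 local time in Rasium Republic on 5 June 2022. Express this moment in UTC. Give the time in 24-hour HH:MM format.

23:45

1 March 2022 is a Tuesday, so the first Sunday is March 6 and the second is March 13.
1 September 2022 is a Thursday, so the first Monday is September 5.
5 June 2022 lies within the daylight-saving period (13 March – 5 September), so Rasium Republic is on daylight time, UTC+02:00.
01:45 local − 2h = 23:45 UTC (rolling into the previous day, 4 June 2022).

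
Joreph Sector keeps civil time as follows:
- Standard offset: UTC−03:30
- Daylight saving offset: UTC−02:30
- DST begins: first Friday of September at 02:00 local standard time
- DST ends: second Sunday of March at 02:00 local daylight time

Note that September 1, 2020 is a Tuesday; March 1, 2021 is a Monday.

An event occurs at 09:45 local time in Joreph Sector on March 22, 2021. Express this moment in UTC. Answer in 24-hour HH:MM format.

1 September 2020 is a Tuesday, so the first Friday is September 4.
1 March 2021 is a Monday, so the first Sunday is March 7 and the second is March 14.
March 22, 2021 does not fall between 4 September 2020 and 14 March 2021, so daylight saving is not in effect and Joreph Sector is at UTC−03:30.
09:45 local + 3h30m = 13:15 UTC.

13:15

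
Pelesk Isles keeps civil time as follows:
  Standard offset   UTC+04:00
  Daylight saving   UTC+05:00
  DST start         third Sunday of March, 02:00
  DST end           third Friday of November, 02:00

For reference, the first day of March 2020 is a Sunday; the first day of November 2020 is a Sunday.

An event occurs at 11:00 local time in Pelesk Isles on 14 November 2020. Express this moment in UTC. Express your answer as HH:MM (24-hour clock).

06:00

1 March 2020 is a Sunday, so the first Sunday is March 1 and the third is March 15.
1 November 2020 is a Sunday, so the first Friday is November 6 and the third is November 20.
14 November 2020 lies within the daylight-saving period (15 March – 20 November), so Pelesk Isles is on daylight time, UTC+05:00.
11:00 local − 5h = 06:00 UTC.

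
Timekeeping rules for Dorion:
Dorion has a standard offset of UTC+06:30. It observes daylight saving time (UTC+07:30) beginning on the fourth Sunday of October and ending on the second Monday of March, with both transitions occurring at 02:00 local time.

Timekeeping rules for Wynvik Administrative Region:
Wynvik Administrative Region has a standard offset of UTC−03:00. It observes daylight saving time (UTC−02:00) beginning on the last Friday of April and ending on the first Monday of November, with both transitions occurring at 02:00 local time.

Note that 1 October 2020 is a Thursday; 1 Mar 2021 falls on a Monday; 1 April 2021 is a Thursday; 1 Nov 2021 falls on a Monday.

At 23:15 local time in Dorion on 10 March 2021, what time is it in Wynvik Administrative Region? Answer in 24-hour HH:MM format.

13:45

1 October 2020 is a Thursday, so the first Sunday is October 4 and the fourth is October 25.
1 March 2021 is a Monday, so the first Monday is March 1 and the second is March 8.
10 March 2021 does not fall between 25 October 2020 and 8 March 2021, so daylight saving is not in effect and Dorion is at UTC+06:30.
23:15 Dorion − 6h30m = 16:45 UTC.
1 April 2021 is a Thursday, so Fridays fall on 2, 9, 16, 23, 30; the last is April 30.
1 November 2021 is a Monday, so the first Monday is November 1.
At the standard offset (UTC−03:00), 16:45 UTC − 3h = 13:45 Wynvik Administrative Region standard time.
The standard-time date in Wynvik Administrative Region, 10 March 2021, is outside the daylight-saving period (30 April – 1 November), so Wynvik Administrative Region is on standard time, UTC−03:00.
16:45 UTC − 3h = 13:45 Wynvik Administrative Region.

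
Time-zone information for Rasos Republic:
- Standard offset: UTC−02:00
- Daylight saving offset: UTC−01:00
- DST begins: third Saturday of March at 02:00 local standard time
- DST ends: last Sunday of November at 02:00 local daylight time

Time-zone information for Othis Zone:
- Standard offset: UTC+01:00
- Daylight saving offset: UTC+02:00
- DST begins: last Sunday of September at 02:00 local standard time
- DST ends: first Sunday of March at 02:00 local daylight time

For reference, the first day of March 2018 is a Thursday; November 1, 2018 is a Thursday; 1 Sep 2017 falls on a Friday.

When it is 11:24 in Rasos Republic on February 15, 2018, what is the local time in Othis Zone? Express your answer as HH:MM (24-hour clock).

15:24

1 March 2018 is a Thursday, so the first Saturday is March 3 and the third is March 17.
1 November 2018 is a Thursday, so Sundays fall on 4, 11, 18, 25; the last is November 25.
Daylight saving runs 17 March – 25 November; February 15, 2018 is outside that window, so Rasos Republic is on standard time at UTC−02:00.
11:24 Rasos Republic + 2h = 13:24 UTC.
1 September 2017 is a Friday, so Sundays fall on 3, 10, 17, 24; the last is September 24.
1 March 2018 is a Thursday, so the first Sunday is March 4.
At the standard offset (UTC+01:00), 13:24 UTC + 1h = 14:24 Othis Zone standard time.
The standard-time date in Othis Zone, February 15, 2018, lies within the daylight-saving period (24 September 2017 – 4 March 2018), so Othis Zone is on daylight time, UTC+02:00.
13:24 UTC + 2h = 15:24 Othis Zone.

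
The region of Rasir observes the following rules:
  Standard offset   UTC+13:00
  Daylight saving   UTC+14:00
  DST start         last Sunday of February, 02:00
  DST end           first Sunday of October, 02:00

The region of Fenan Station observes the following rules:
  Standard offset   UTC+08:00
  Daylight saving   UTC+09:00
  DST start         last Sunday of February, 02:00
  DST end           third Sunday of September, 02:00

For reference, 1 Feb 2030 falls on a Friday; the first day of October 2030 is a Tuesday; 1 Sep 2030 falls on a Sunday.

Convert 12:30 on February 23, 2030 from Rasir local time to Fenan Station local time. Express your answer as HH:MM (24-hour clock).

07:30

1 February 2030 is a Friday, so Sundays fall on 3, 10, 17, 24; the last is February 24.
1 October 2030 is a Tuesday, so the first Sunday is October 6.
February 23, 2030 is outside the daylight-saving period (24 February – 6 October), so Rasir is on standard time, UTC+13:00.
12:30 Rasir − 13h = 23:30 UTC (rolling into the previous day, 22 February 2030).
1 February 2030 is a Friday, so Sundays fall on 3, 10, 17, 24; the last is February 24.
1 September 2030 is a Sunday, so the first Sunday is September 1 and the third is September 15.
At the standard offset (UTC+08:00), 23:30 UTC + 8h = 07:30 Fenan Station standard time (rolling into the next day, 23 February 2030).
The standard-time date in Fenan Station, February 23, 2030, does not fall between 24 February and 15 September, so daylight saving is not in effect and Fenan Station is at UTC+08:00.
23:30 UTC + 8h = 07:30 Fenan Station (rolling into the next day, 23 February 2030).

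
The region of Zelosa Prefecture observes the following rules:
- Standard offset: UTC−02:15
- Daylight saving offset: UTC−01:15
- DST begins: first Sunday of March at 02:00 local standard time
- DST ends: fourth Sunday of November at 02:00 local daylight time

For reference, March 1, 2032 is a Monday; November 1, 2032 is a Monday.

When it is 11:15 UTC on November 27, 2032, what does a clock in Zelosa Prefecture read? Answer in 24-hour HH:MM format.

1 March 2032 is a Monday, so the first Sunday is March 7.
1 November 2032 is a Monday, so the first Sunday is November 7 and the fourth is November 28.
At the standard offset (UTC−02:15), 11:15 UTC − 2h15m = 09:00 Zelosa Prefecture standard time.
Daylight saving runs 7 March – 28 November; the standard-time date in Zelosa Prefecture, November 27, 2032, is inside that window, so Zelosa Prefecture is at UTC−01:15.
11:15 UTC − 1h15m = 10:00 local.

10:00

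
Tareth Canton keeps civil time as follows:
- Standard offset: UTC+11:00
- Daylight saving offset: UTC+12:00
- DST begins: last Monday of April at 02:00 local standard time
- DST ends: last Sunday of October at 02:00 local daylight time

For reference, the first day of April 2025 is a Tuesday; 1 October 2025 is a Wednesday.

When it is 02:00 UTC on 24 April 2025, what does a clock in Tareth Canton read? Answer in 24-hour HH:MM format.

13:00

1 April 2025 is a Tuesday, so Mondays fall on 7, 14, 21, 28; the last is April 28.
1 October 2025 is a Wednesday, so Sundays fall on 5, 12, 19, 26; the last is October 26.
At the standard offset (UTC+11:00), 02:00 UTC + 11h = 13:00 Tareth Canton standard time.
The standard-time date in Tareth Canton, 24 April 2025, does not fall between 28 April and 26 October, so daylight saving is not in effect and Tareth Canton is at UTC+11:00.
02:00 UTC + 11h = 13:00 local.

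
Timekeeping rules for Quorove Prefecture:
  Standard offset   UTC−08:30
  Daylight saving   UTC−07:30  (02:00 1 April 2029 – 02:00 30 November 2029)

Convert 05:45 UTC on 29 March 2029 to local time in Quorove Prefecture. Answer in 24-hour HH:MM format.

21:15

At the standard offset (UTC−08:30), 05:45 UTC − 8h30m = 21:15 Quorove Prefecture standard time (rolling into the previous day, 28 March 2029).
Daylight saving runs 1 April – 30 November; the standard-time date in Quorove Prefecture, 28 March 2029, is outside that window, so Quorove Prefecture is on standard time at UTC−08:30.
05:45 UTC − 8h30m = 21:15 local (rolling into the previous day, 28 March 2029).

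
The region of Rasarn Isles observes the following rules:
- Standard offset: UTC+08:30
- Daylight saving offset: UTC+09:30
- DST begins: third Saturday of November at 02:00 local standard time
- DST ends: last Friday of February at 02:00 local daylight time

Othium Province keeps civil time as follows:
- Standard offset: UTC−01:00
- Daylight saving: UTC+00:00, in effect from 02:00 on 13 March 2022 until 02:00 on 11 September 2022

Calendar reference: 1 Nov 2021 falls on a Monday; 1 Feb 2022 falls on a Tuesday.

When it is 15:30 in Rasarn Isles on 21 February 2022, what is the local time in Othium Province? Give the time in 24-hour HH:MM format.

05:00

1 November 2021 is a Monday, so the first Saturday is November 6 and the third is November 20.
1 February 2022 is a Tuesday, so Fridays fall on 4, 11, 18, 25; the last is February 25.
21 February 2022 falls between 20 November 2021 and 25 February 2022, so daylight saving is in effect and Rasarn Isles is at UTC+09:30.
15:30 Rasarn Isles − 9h30m = 06:00 UTC.
At the standard offset (UTC−01:00), 06:00 UTC − 1h = 05:00 Othium Province standard time.
Daylight saving runs 13 March – 11 September; the standard-time date in Othium Province, 21 February 2022, is outside that window, so Othium Province is on standard time at UTC−01:00.
06:00 UTC − 1h = 05:00 Othium Province.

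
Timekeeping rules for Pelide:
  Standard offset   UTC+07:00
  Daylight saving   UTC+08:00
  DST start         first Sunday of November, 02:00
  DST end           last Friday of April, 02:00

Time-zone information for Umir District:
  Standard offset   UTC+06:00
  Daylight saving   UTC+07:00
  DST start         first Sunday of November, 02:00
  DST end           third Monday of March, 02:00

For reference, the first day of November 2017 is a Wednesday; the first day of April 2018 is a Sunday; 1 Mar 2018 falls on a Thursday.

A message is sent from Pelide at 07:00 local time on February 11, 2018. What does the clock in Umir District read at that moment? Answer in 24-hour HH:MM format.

06:00

1 November 2017 is a Wednesday, so the first Sunday is November 5.
1 April 2018 is a Sunday, so Fridays fall on 6, 13, 20, 27; the last is April 27.
February 11, 2018 falls between 5 November 2017 and 27 April 2018, so daylight saving is in effect and Pelide is at UTC+08:00.
07:00 Pelide − 8h = 23:00 UTC (rolling into the previous day, 10 February 2018).
1 November 2017 is a Wednesday, so the first Sunday is November 5.
1 March 2018 is a Thursday, so the first Monday is March 5 and the third is March 19.
At the standard offset (UTC+06:00), 23:00 UTC + 6h = 05:00 Umir District standard time (rolling into the next day, 11 February 2018).
The standard-time date in Umir District, February 11, 2018, lies within the daylight-saving period (5 November 2017 – 19 March 2018), so Umir District is on daylight time, UTC+07:00.
23:00 UTC + 7h = 06:00 Umir District (rolling into the next day, 11 February 2018).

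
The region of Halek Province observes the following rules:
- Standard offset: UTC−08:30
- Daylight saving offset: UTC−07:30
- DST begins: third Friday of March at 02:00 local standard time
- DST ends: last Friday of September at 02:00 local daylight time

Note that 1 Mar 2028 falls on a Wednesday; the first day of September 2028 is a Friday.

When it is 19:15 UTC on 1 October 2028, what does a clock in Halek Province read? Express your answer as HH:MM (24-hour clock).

10:45

1 March 2028 is a Wednesday, so the first Friday is March 3 and the third is March 17.
1 September 2028 is a Friday, so Fridays fall on 1, 8, 15, 22, 29; the last is September 29.
At the standard offset (UTC−08:30), 19:15 UTC − 8h30m = 10:45 Halek Province standard time.
The standard-time date in Halek Province, 1 October 2028, is outside the daylight-saving period (17 March – 29 September), so Halek Province is on standard time, UTC−08:30.
19:15 UTC − 8h30m = 10:45 local.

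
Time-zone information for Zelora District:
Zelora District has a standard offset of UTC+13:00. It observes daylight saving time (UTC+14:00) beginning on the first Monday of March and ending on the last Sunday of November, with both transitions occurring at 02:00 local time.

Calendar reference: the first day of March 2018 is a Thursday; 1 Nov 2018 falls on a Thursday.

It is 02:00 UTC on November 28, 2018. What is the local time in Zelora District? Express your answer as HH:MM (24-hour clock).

15:00

1 March 2018 is a Thursday, so the first Monday is March 5.
1 November 2018 is a Thursday, so Sundays fall on 4, 11, 18, 25; the last is November 25.
At the standard offset (UTC+13:00), 02:00 UTC + 13h = 15:00 Zelora District standard time.
The standard-time date in Zelora District, November 28, 2018, is outside the daylight-saving period (5 March – 25 November), so Zelora District is on standard time, UTC+13:00.
02:00 UTC + 13h = 15:00 local.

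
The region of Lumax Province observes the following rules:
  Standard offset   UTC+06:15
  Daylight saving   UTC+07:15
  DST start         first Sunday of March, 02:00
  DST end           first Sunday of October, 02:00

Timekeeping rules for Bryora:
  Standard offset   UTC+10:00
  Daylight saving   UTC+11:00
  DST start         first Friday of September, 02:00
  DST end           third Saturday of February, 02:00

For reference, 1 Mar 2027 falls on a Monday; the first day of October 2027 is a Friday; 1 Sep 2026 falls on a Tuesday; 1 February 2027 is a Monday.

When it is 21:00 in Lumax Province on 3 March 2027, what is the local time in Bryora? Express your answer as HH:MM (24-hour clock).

00:45

1 March 2027 is a Monday, so the first Sunday is March 7.
1 October 2027 is a Friday, so the first Sunday is October 3.
3 March 2027 is outside the daylight-saving period (7 March – 3 October), so Lumax Province is on standard time, UTC+06:15.
21:00 Lumax Province − 6h15m = 14:45 UTC.
1 September 2026 is a Tuesday, so the first Friday is September 4.
1 February 2027 is a Monday, so the first Saturday is February 6 and the third is February 20.
At the standard offset (UTC+10:00), 14:45 UTC + 10h = 00:45 Bryora standard time (rolling into the next day, 4 March 2027).
The standard-time date in Bryora, 4 March 2027, does not fall between 4 September 2026 and 20 February 2027, so daylight saving is not in effect and Bryora is at UTC+10:00.
14:45 UTC + 10h = 00:45 Bryora (rolling into the next day, 4 March 2027).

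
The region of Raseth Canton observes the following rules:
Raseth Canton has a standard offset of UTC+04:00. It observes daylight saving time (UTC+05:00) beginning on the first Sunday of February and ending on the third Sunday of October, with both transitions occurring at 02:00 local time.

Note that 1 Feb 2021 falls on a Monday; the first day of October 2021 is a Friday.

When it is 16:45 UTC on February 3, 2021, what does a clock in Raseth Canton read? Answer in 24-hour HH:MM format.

1 February 2021 is a Monday, so the first Sunday is February 7.
1 October 2021 is a Friday, so the first Sunday is October 3 and the third is October 17.
At the standard offset (UTC+04:00), 16:45 UTC + 4h = 20:45 Raseth Canton standard time.
The standard-time date in Raseth Canton, February 3, 2021, is outside the daylight-saving period (7 February – 17 October), so Raseth Canton is on standard time, UTC+04:00.
16:45 UTC + 4h = 20:45 local.

20:45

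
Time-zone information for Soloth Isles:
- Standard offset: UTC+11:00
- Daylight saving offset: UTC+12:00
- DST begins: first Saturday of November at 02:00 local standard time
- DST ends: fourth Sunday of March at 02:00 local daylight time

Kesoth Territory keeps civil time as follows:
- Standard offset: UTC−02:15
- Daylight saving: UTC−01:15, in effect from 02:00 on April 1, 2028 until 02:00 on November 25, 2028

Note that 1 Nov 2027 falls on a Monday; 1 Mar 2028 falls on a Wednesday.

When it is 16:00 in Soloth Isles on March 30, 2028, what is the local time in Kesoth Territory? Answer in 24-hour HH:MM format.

02:45

1 November 2027 is a Monday, so the first Saturday is November 6.
1 March 2028 is a Wednesday, so the first Sunday is March 5 and the fourth is March 26.
Daylight saving runs 6 November 2027 – 26 March 2028; March 30, 2028 is outside that window, so Soloth Isles is on standard time at UTC+11:00.
16:00 Soloth Isles − 11h = 05:00 UTC.
At the standard offset (UTC−02:15), 05:00 UTC − 2h15m = 02:45 Kesoth Territory standard time.
Daylight saving runs 1 April – 25 November; the standard-time date in Kesoth Territory, March 30, 2028, is outside that window, so Kesoth Territory is on standard time at UTC−02:15.
05:00 UTC − 2h15m = 02:45 Kesoth Territory.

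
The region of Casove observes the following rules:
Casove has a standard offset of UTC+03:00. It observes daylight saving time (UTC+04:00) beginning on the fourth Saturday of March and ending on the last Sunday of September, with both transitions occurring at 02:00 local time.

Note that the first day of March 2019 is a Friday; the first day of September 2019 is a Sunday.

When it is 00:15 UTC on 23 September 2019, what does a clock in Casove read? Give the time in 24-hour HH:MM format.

1 March 2019 is a Friday, so the first Saturday is March 2 and the fourth is March 23.
1 September 2019 is a Sunday, so Sundays fall on 1, 8, 15, 22, 29; the last is September 29.
At the standard offset (UTC+03:00), 00:15 UTC + 3h = 03:15 Casove standard time.
The standard-time date in Casove, 23 September 2019, falls between 23 March and 29 September, so daylight saving is in effect and Casove is at UTC+04:00.
00:15 UTC + 4h = 04:15 local.

04:15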